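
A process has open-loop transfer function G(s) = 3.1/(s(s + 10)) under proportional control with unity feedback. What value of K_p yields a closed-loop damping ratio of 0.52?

Closed-loop characteristic equation: s² + 10s + K_p·3.1 = 0.
So ω_n = √(3.1K_p) and 2ζω_n = 10, giving ζ = 10/(2√(3.1K_p)).
Setting ζ = 0.52: √(3.1K_p) = 10/(2·0.52) = 9.615, so K_p = 92.46/3.1 = 29.8.

K_p = 29.8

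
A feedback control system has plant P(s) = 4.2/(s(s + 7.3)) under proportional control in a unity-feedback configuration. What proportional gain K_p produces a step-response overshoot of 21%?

From %OS = 100·exp(−πζ/√(1−ζ²)) = 21%, ζ = −ln(0.21)/√(π²+ln²(0.21)) = 0.4449.
Characteristic equation s² + 7.3s + 4.2K_p = 0 gives ζ = 7.3/(2√(4.2K_p)).
Setting ζ = 0.4449: √(4.2K_p) = 7.3/(2·0.4449) = 8.204, so K_p = 67.31/4.2 = 16.

K_p = 16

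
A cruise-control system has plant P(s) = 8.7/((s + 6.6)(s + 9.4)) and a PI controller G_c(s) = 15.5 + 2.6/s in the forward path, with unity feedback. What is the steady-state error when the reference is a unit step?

0

The open loop G_c(s)P(s) has a pole at the origin (type 1), so the static position error constant is infinite and e_ss = 1/(1+∞) = 0.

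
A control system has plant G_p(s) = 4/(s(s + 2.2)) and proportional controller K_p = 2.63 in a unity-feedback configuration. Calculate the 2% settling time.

T_s ≈ 3.64 s

From 1 + K_pG_p(s) = 0: s² + 2.2s + 10.52 = 0 ⇒ ω_n = 3.243, ζ = 0.3391.
2% settling time T_s ≈ 4/(ζω_n) = 4/1.1 = 3.64 s.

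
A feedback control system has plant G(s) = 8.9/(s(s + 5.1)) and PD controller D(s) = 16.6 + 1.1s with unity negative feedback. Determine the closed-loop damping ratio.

Forward path: (16.6 + 1.1s)·8.9/(s(s+5.1)). The closed-loop characteristic equation is s² + (5.1 + 8.9·1.1)s + 8.9·16.6 = 0.
That is s² + 14.89s + 147.7 = 0, so ω_n = 12.15 rad/s and ζ = 14.89/(2·12.15) = 0.6125.

ζ = 0.613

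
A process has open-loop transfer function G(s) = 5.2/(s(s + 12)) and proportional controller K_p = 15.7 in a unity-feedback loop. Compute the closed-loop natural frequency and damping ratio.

ω_n = 9.04 rad/s, ζ = 0.664

With unity feedback the closed-loop characteristic equation is s² + 12s + 15.7·5.2 = s² + 12s + 81.64 = 0.
So ω_n² = 81.64 ⇒ ω_n = 9.035 rad/s, and ζ = 12/(2ω_n) = 0.664.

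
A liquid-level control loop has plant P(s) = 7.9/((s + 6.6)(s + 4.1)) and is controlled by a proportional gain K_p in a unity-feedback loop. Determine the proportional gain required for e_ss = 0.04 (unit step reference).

K_p = 82.2

The loop is type 0, so e_ss(step) = 1/(1 + K_pos) with K_pos = K_p·P(0).
P(0) = 0.2919. Require 1/(1 + K_p·0.2919) = 0.04, so 1 + 0.2919·K_p = 25.
K_p = (25 − 1)/0.2919 = 82.2.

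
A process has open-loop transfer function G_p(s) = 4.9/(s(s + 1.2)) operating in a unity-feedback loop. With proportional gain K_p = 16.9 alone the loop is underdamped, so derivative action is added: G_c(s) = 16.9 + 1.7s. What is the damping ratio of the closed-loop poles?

ζ = 0.524

Forward path: (16.9 + 1.7s)·4.9/(s(s+1.2)). The closed-loop characteristic equation is s² + (1.2 + 4.9·1.7)s + 4.9·16.9 = 0.
That is s² + 9.53s + 82.81 = 0, so ω_n = 9.1 rad/s and ζ = 9.53/(2·9.1) = 0.5236.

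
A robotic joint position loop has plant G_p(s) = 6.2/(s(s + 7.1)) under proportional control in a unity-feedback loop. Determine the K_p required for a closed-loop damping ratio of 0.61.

Closed-loop characteristic equation: s² + 7.1s + K_p·6.2 = 0.
So ω_n = √(6.2K_p) and 2ζω_n = 7.1, giving ζ = 7.1/(2√(6.2K_p)).
Setting ζ = 0.61: √(6.2K_p) = 7.1/(2·0.61) = 5.82, so K_p = 33.87/6.2 = 5.46.

K_p = 5.46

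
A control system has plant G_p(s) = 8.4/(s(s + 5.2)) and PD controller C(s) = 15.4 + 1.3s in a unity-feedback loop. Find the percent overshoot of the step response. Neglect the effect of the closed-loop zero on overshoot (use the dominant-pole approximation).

4.26%

Forward path: (15.4 + 1.3s)·8.4/(s(s+5.2)). The closed-loop characteristic equation is s² + (5.2 + 8.4·1.3)s + 8.4·15.4 = 0.
That is s² + 16.12s + 129.4 = 0, so ω_n = 11.37 rad/s and ζ = 16.12/(2·11.37) = 0.7087.
%OS = 100·exp(−πζ/√(1−ζ²)) = 4.26%.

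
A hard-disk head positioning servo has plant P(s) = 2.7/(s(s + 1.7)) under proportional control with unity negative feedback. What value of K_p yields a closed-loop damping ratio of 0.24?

Closed-loop characteristic equation: s² + 1.7s + K_p·2.7 = 0.
So ω_n = √(2.7K_p) and 2ζω_n = 1.7, giving ζ = 1.7/(2√(2.7K_p)).
Setting ζ = 0.24: √(2.7K_p) = 1.7/(2·0.24) = 3.542, so K_p = 12.54/2.7 = 4.65.

K_p = 4.65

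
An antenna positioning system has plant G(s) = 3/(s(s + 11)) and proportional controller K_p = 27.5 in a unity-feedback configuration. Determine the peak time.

From 1 + K_pG(s) = 0: s² + 11s + 82.5 = 0 ⇒ ω_n = 9.083, ζ = 0.6055.
Damped frequency ω_d = ω_n√(1−ζ²) = 7.228 rad/s, so peak time T_p = π/ω_d = 0.435 s.

T_p = 0.435 s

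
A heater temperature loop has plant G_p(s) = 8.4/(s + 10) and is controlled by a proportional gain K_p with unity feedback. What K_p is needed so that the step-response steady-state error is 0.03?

The loop is type 0, so e_ss(step) = 1/(1 + K_pos) with K_pos = K_p·G_p(0).
G_p(0) = 0.84. Require 1/(1 + K_p·0.84) = 0.03, so 1 + 0.84·K_p = 33.33.
K_p = (33.33 − 1)/0.84 = 38.5.

K_p = 38.5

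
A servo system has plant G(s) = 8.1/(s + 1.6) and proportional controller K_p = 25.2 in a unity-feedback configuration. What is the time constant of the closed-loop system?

Closed-loop transfer function: T(s) = K_p·G(s)/(1 + K_p·G(s)) = 204.1/(s + 1.6 + 204.1) = 204.1/(s + 205.7).
Time constant τ = 1/205.7 = 0.00486 s.

τ = 0.00486 s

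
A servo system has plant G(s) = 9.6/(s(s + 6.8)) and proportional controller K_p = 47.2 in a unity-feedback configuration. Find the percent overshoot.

Closed-loop characteristic equation: s² + 6.8s + 453.1 = 0, so ω_n = 21.29 rad/s and ζ = 6.8/(2·21.29) = 0.1597.
%OS = 100·exp(−πζ/√(1−ζ²)) = 100·exp(−π·0.1597/√0.9745) = 60.2%.

60.2%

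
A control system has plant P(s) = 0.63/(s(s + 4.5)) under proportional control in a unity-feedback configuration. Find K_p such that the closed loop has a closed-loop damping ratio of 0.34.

Closed-loop characteristic equation: s² + 4.5s + K_p·0.63 = 0.
So ω_n = √(0.63K_p) and 2ζω_n = 4.5, giving ζ = 4.5/(2√(0.63K_p)).
Setting ζ = 0.34: √(0.63K_p) = 4.5/(2·0.34) = 6.618, so K_p = 43.79/0.63 = 69.5.

K_p = 69.5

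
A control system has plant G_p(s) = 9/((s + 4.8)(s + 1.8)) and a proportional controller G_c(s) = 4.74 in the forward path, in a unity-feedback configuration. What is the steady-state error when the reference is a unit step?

0.168

The loop is type 0. Static position error constant K_pos = G_c(0)·G_p(0) = 4.74·1.042 = 4.937.
Steady-state error to a unit step: e_ss = 1/(1+K_pos) = 1/5.937 = 0.168.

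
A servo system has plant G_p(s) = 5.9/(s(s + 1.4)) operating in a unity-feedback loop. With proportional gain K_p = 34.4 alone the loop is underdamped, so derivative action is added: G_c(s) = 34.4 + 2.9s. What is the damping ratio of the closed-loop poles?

ζ = 0.65

Forward path: (34.4 + 2.9s)·5.9/(s(s+1.4)). The closed-loop characteristic equation is s² + (1.4 + 5.9·2.9)s + 5.9·34.4 = 0.
That is s² + 18.51s + 203 = 0, so ω_n = 14.25 rad/s and ζ = 18.51/(2·14.25) = 0.6496.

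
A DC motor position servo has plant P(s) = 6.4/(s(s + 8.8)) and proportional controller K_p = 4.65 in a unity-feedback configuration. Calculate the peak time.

From 1 + K_pP(s) = 0: s² + 8.8s + 29.76 = 0 ⇒ ω_n = 5.455, ζ = 0.8066.
Damped frequency ω_d = ω_n√(1−ζ²) = 3.225 rad/s, so peak time T_p = π/ω_d = 0.974 s.

T_p = 0.974 s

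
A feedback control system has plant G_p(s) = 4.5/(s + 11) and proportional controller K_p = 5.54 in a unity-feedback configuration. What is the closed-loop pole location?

s = -35.93

Closed-loop transfer function: T(s) = K_p·G_p(s)/(1 + K_p·G_p(s)) = 24.93/(s + 11 + 24.93) = 24.93/(s + 35.93).
The closed-loop pole is at s = −35.93.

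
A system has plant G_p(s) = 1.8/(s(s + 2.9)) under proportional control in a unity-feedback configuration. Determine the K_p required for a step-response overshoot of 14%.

From %OS = 100·exp(−πζ/√(1−ζ²)) = 14%, ζ = −ln(0.14)/√(π²+ln²(0.14)) = 0.5305.
Characteristic equation s² + 2.9s + 1.8K_p = 0 gives ζ = 2.9/(2√(1.8K_p)).
Setting ζ = 0.5305: √(1.8K_p) = 2.9/(2·0.5305) = 2.733, so K_p = 7.471/1.8 = 4.15.

K_p = 4.15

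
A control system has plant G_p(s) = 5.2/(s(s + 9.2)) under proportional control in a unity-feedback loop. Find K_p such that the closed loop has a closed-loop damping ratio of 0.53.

Closed-loop characteristic equation: s² + 9.2s + K_p·5.2 = 0.
So ω_n = √(5.2K_p) and 2ζω_n = 9.2, giving ζ = 9.2/(2√(5.2K_p)).
Setting ζ = 0.53: √(5.2K_p) = 9.2/(2·0.53) = 8.679, so K_p = 75.33/5.2 = 14.5.

K_p = 14.5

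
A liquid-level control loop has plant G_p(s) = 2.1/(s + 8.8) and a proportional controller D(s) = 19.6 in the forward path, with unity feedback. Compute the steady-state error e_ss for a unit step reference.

0.176

The loop is type 0. Static position error constant K_pos = D(0)·G_p(0) = 19.6·0.2386 = 4.677.
Steady-state error to a unit step: e_ss = 1/(1+K_pos) = 1/5.677 = 0.176.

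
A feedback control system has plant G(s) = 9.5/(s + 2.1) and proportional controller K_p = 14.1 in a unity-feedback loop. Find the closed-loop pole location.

s = -136

Closed-loop transfer function: T(s) = K_p·G(s)/(1 + K_p·G(s)) = 133.9/(s + 2.1 + 133.9) = 133.9/(s + 136).
The closed-loop pole is at s = −136.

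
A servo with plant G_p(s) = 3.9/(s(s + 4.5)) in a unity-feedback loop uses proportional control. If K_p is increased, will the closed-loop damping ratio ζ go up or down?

ζ = 4.5/(2√(3.9K_p)); increasing K_p raises the denominator, so ζ falls.

decrease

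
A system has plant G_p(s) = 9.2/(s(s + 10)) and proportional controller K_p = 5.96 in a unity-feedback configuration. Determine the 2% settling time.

Closed-loop characteristic equation: s² + 10s + 54.83 = 0, so ω_n = 7.405 rad/s and ζ = 10/(2·7.405) = 0.6752.
2% settling time T_s ≈ 4/(ζω_n) = 4/5 = 0.8 s.

T_s ≈ 0.8 s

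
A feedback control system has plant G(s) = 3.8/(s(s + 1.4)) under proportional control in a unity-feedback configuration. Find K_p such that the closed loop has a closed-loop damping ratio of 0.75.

Closed-loop characteristic equation: s² + 1.4s + K_p·3.8 = 0.
So ω_n = √(3.8K_p) and 2ζω_n = 1.4, giving ζ = 1.4/(2√(3.8K_p)).
Setting ζ = 0.75: √(3.8K_p) = 1.4/(2·0.75) = 0.9333, so K_p = 0.8711/3.8 = 0.229.

K_p = 0.229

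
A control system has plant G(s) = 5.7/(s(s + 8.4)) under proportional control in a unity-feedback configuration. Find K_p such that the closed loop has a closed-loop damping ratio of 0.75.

Closed-loop characteristic equation: s² + 8.4s + K_p·5.7 = 0.
So ω_n = √(5.7K_p) and 2ζω_n = 8.4, giving ζ = 8.4/(2√(5.7K_p)).
Setting ζ = 0.75: √(5.7K_p) = 8.4/(2·0.75) = 5.6, so K_p = 31.36/5.7 = 5.5.

K_p = 5.5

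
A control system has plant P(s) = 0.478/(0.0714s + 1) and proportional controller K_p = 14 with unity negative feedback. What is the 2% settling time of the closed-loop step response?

Closed loop: T(s) = K_p·P/(1+K_p·P) = 6.692/(0.0714s + 1 + 6.692), with pole at s = −(1 + 6.692)/0.0714 = −107.7.
τ = 1/107.7 = 0.009282 s, so 2% settling time ≈ 4τ = 0.0371 s.

T_s ≈ 0.0371 s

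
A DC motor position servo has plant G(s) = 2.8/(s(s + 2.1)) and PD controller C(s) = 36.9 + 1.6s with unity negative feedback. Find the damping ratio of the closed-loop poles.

ζ = 0.324

Forward path: (36.9 + 1.6s)·2.8/(s(s+2.1)). The closed-loop characteristic equation is s² + (2.1 + 2.8·1.6)s + 2.8·36.9 = 0.
That is s² + 6.58s + 103.3 = 0, so ω_n = 10.16 rad/s and ζ = 6.58/(2·10.16) = 0.3237.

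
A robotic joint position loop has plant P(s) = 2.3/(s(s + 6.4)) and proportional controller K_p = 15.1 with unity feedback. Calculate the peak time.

From 1 + K_pP(s) = 0: s² + 6.4s + 34.73 = 0 ⇒ ω_n = 5.893, ζ = 0.543.
Damped frequency ω_d = ω_n√(1−ζ²) = 4.949 rad/s, so peak time T_p = π/ω_d = 0.635 s.

T_p = 0.635 s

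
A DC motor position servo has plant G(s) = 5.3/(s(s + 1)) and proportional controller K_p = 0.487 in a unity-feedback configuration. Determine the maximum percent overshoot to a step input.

35.7%

Closed-loop characteristic equation: s² + 1s + 2.581 = 0, so ω_n = 1.607 rad/s and ζ = 1/(2·1.607) = 0.3112.
%OS = 100·exp(−πζ/√(1−ζ²)) = 100·exp(−π·0.3112/√0.9031) = 35.7%.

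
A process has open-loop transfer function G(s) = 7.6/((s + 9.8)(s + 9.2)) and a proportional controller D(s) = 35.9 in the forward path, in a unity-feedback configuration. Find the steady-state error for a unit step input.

0.248

The loop is type 0. Static position error constant K_pos = D(0)·G(0) = 35.9·0.08429 = 3.026.
Steady-state error to a unit step: e_ss = 1/(1+K_pos) = 1/4.026 = 0.248.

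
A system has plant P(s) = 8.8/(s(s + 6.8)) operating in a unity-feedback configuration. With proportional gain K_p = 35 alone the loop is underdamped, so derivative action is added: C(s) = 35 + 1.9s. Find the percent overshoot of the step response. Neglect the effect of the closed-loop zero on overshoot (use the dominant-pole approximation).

Forward path: (35 + 1.9s)·8.8/(s(s+6.8)). The closed-loop characteristic equation is s² + (6.8 + 8.8·1.9)s + 8.8·35 = 0.
That is s² + 23.52s + 308 = 0, so ω_n = 17.55 rad/s and ζ = 23.52/(2·17.55) = 0.6701.
%OS = 100·exp(−πζ/√(1−ζ²)) = 5.87%.

5.87%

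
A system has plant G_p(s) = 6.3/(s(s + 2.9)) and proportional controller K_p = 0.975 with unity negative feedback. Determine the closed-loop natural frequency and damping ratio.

The closed-loop denominator is s(s+2.9) + 0.975·6.3 = s² + 2.9s + 6.143.
Matching s² + 2ζω_n s + ω_n²: ω_n = √6.143 = 2.478 rad/s and 2ζω_n = 2.9, so ζ = 2.9/(2·2.478) = 0.585.

ω_n = 2.48 rad/s, ζ = 0.585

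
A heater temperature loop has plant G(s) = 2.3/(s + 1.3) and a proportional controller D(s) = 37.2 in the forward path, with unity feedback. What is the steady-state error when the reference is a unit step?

The loop is type 0. Static position error constant K_pos = D(0)·G(0) = 37.2·1.769 = 65.82.
Steady-state error to a unit step: e_ss = 1/(1+K_pos) = 1/66.82 = 0.015.

0.015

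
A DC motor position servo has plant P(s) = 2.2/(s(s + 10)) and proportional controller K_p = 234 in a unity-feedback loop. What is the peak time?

T_p = 0.142 s

From 1 + K_pP(s) = 0: s² + 10s + 514.8 = 0 ⇒ ω_n = 22.69, ζ = 0.2204.
Damped frequency ω_d = ω_n√(1−ζ²) = 22.13 rad/s, so peak time T_p = π/ω_d = 0.142 s.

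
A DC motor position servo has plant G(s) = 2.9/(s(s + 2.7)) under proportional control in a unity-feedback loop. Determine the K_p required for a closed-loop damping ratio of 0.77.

K_p = 1.06

Closed-loop characteristic equation: s² + 2.7s + K_p·2.9 = 0.
So ω_n = √(2.9K_p) and 2ζω_n = 2.7, giving ζ = 2.7/(2√(2.9K_p)).
Setting ζ = 0.77: √(2.9K_p) = 2.7/(2·0.77) = 1.753, so K_p = 3.074/2.9 = 1.06.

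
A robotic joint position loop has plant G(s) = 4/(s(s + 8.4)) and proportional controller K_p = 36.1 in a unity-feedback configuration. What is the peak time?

The closed-loop denominator s² + 8.4s + 144.4 gives ω_n = √144.4 = 12.02 and ζ = 8.4/(2ω_n) = 0.3495.
Damped frequency ω_d = ω_n√(1−ζ²) = 11.26 rad/s, so peak time T_p = π/ω_d = 0.279 s.

T_p = 0.279 s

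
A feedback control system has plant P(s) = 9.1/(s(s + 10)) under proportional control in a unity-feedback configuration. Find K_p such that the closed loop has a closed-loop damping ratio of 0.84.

Closed-loop characteristic equation: s² + 10s + K_p·9.1 = 0.
So ω_n = √(9.1K_p) and 2ζω_n = 10, giving ζ = 10/(2√(9.1K_p)).
Setting ζ = 0.84: √(9.1K_p) = 10/(2·0.84) = 5.952, so K_p = 35.43/9.1 = 3.89.

K_p = 3.89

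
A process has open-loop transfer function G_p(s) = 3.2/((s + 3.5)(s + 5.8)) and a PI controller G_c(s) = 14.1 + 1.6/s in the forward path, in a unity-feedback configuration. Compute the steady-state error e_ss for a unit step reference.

0

The open loop G_c(s)G_p(s) has a pole at the origin (type 1), so the static position error constant is infinite and e_ss = 1/(1+∞) = 0.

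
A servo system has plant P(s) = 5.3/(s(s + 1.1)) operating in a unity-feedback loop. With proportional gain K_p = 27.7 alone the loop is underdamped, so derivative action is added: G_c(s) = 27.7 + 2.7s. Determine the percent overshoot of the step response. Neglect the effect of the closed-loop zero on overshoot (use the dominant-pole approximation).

Forward path: (27.7 + 2.7s)·5.3/(s(s+1.1)). The closed-loop characteristic equation is s² + (1.1 + 5.3·2.7)s + 5.3·27.7 = 0.
That is s² + 15.41s + 146.8 = 0, so ω_n = 12.12 rad/s and ζ = 15.41/(2·12.12) = 0.6359.
%OS = 100·exp(−πζ/√(1−ζ²)) = 7.51%.

7.51%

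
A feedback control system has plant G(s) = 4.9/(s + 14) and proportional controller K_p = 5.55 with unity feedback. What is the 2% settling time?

Closed-loop transfer function: T(s) = K_p·G(s)/(1 + K_p·G(s)) = 27.2/(s + 14 + 27.2) = 27.2/(s + 41.2).
Time constant τ = 1/41.2 = 0.02427 s, so the 2% settling time is about 4τ = 0.0971 s.

T_s ≈ 0.0971 s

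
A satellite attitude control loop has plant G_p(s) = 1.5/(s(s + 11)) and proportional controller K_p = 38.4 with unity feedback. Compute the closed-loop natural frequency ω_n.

ω_n = 7.59 rad/s

1 + K_p·G_p(s) = 0 gives s² + 11s + 57.6 = 0.
So ω_n² = 57.6 ⇒ ω_n = 7.589 rad/s, and ζ = 11/(2ω_n) = 0.725.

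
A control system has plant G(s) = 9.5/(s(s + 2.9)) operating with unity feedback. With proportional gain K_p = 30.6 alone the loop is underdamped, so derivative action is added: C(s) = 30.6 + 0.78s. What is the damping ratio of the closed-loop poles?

Forward path: (30.6 + 0.78s)·9.5/(s(s+2.9)). The closed-loop characteristic equation is s² + (2.9 + 9.5·0.78)s + 9.5·30.6 = 0.
That is s² + 10.31s + 290.7 = 0, so ω_n = 17.05 rad/s and ζ = 10.31/(2·17.05) = 0.3023.

ζ = 0.302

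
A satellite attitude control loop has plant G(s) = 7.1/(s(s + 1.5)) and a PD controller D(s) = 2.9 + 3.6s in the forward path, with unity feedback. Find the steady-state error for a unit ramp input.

The loop has one pole at the origin (type 1). Velocity error constant K_v = lim_{s→0} s·D(s)G(s) = 2.9·7.1/1.5 = 13.73.
Steady-state error to a unit ramp: e_ss = 1/K_v = 0.0729.

0.0729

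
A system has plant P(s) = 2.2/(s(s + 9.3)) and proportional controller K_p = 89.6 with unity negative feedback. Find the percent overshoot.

33.2%

The closed-loop denominator s² + 9.3s + 197.1 gives ω_n = √197.1 = 14.04 and ζ = 9.3/(2ω_n) = 0.3312.
%OS = 100·exp(−πζ/√(1−ζ²)) = 100·exp(−π·0.3312/√0.8903) = 33.2%.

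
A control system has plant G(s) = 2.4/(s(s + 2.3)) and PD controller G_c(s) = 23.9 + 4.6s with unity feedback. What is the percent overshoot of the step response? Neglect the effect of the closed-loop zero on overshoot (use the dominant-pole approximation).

0.291%

Forward path: (23.9 + 4.6s)·2.4/(s(s+2.3)). The closed-loop characteristic equation is s² + (2.3 + 2.4·4.6)s + 2.4·23.9 = 0.
That is s² + 13.34s + 57.36 = 0, so ω_n = 7.574 rad/s and ζ = 13.34/(2·7.574) = 0.8807.
%OS = 100·exp(−πζ/√(1−ζ²)) = 0.291%.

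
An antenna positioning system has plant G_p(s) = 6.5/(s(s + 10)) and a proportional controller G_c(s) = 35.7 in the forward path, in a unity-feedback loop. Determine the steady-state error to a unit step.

The open loop G_c(s)G_p(s) has a pole at the origin (type 1), so the static position error constant is infinite and e_ss = 1/(1+∞) = 0.

0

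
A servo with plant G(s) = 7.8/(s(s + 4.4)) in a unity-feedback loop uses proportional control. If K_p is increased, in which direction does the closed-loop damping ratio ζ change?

decrease

ζ = 4.4/(2√(7.8K_p)); increasing K_p raises the denominator, so ζ falls.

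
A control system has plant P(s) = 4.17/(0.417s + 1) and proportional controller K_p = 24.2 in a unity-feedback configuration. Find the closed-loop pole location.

Closed loop: T(s) = K_p·P/(1+K_p·P) = 100.9/(0.417s + 1 + 100.9), with pole at s = −(1 + 100.9)/0.417 = −244.4.

s = -244.4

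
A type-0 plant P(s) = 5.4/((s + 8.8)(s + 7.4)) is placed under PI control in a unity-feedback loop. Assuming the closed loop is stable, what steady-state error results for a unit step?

The PI controller's integrator makes the forward path type 1, so e_ss to a step is zero.

0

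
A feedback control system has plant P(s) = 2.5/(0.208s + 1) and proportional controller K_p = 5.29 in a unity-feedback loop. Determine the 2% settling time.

Closed loop: T(s) = K_p·P/(1+K_p·P) = 13.22/(0.208s + 1 + 13.22), with pole at s = −(1 + 13.22)/0.208 = −68.39.
τ = 1/68.39 = 0.01462 s, so 2% settling time ≈ 4τ = 0.0585 s.

T_s ≈ 0.0585 s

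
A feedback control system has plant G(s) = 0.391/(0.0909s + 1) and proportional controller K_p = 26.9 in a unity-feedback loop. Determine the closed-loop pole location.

Closed loop: T(s) = K_p·G/(1+K_p·G) = 10.52/(0.0909s + 1 + 10.52), with pole at s = −(1 + 10.52)/0.0909 = −126.7.

s = -126.7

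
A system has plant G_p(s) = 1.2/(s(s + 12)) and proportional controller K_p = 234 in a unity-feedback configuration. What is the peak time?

T_p = 0.201 s

Closed-loop characteristic equation: s² + 12s + 280.8 = 0, so ω_n = 16.76 rad/s and ζ = 12/(2·16.76) = 0.3581.
Damped frequency ω_d = ω_n√(1−ζ²) = 15.65 rad/s, so peak time T_p = π/ω_d = 0.201 s.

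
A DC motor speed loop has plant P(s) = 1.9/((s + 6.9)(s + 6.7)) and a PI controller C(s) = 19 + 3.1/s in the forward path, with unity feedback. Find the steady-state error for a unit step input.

The open loop C(s)P(s) has a pole at the origin (type 1), so the static position error constant is infinite and e_ss = 1/(1+∞) = 0.

0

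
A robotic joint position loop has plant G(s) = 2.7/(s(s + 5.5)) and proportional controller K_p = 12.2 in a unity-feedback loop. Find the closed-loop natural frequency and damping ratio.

ω_n = 5.74 rad/s, ζ = 0.479

The closed-loop denominator is s(s+5.5) + 12.2·2.7 = s² + 5.5s + 32.94.
Matching s² + 2ζω_n s + ω_n²: ω_n = √32.94 = 5.739 rad/s and 2ζω_n = 5.5, so ζ = 5.5/(2·5.739) = 0.479.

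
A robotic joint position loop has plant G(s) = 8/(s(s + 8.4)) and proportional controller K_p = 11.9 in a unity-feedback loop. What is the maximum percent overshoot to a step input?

The closed-loop denominator s² + 8.4s + 95.2 gives ω_n = √95.2 = 9.757 and ζ = 8.4/(2ω_n) = 0.4305.
%OS = 100·exp(−πζ/√(1−ζ²)) = 100·exp(−π·0.4305/√0.8147) = 22.4%.

22.4%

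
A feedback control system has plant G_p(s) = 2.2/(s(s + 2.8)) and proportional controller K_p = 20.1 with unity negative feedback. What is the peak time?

The closed-loop denominator s² + 2.8s + 44.22 gives ω_n = √44.22 = 6.65 and ζ = 2.8/(2ω_n) = 0.2105.
Damped frequency ω_d = ω_n√(1−ζ²) = 6.501 rad/s, so peak time T_p = π/ω_d = 0.483 s.

T_p = 0.483 s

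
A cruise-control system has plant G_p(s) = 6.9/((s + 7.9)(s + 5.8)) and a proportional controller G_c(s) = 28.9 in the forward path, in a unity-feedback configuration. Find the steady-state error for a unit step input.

The loop is type 0. Static position error constant K_pos = G_c(0)·G_p(0) = 28.9·0.1506 = 4.352.
Steady-state error to a unit step: e_ss = 1/(1+K_pos) = 1/5.352 = 0.187.

0.187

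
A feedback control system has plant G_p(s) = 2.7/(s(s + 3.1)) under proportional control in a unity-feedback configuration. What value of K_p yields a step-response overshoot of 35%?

K_p = 8.86

From %OS = 100·exp(−πζ/√(1−ζ²)) = 35%, ζ = −ln(0.35)/√(π²+ln²(0.35)) = 0.3169.
Characteristic equation s² + 3.1s + 2.7K_p = 0 gives ζ = 3.1/(2√(2.7K_p)).
Setting ζ = 0.3169: √(2.7K_p) = 3.1/(2·0.3169) = 4.891, so K_p = 23.92/2.7 = 8.86.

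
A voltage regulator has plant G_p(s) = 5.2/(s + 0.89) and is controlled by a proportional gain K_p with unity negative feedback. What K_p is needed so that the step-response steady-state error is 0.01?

K_p = 16.9

Steady-state error for a unit step on this type-0 loop is 1/(1 + K_p·G_p(0)).
G_p(0) = 5.843. Require 1/(1 + K_p·5.843) = 0.01, so 1 + 5.843·K_p = 100.
K_p = (100 − 1)/5.843 = 16.9.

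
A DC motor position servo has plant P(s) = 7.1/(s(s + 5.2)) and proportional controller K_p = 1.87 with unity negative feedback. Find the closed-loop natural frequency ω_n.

1 + K_p·P(s) = 0 gives s² + 5.2s + 13.28 = 0.
So ω_n² = 13.28 ⇒ ω_n = 3.644 rad/s, and ζ = 5.2/(2ω_n) = 0.714.

ω_n = 3.64 rad/s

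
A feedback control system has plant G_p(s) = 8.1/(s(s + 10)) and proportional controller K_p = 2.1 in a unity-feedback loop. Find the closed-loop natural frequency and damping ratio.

ω_n = 4.12 rad/s, ζ = 1.21

1 + K_p·G_p(s) = 0 gives s² + 10s + 17.01 = 0.
So ω_n² = 17.01 ⇒ ω_n = 4.124 rad/s, and ζ = 10/(2ω_n) = 1.21.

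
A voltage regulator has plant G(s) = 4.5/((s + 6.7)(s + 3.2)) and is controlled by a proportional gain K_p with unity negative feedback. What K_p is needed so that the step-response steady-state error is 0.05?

K_p = 90.5

The loop is type 0, so e_ss(step) = 1/(1 + K_pos) with K_pos = K_p·G(0).
G(0) = 0.2099. Require 1/(1 + K_p·0.2099) = 0.05, so 1 + 0.2099·K_p = 20.
K_p = (20 − 1)/0.2099 = 90.5.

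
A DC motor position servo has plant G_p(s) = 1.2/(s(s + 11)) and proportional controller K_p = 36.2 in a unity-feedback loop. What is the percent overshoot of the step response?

0.859%

Closed-loop characteristic equation: s² + 11s + 43.44 = 0, so ω_n = 6.591 rad/s and ζ = 11/(2·6.591) = 0.8345.
%OS = 100·exp(−πζ/√(1−ζ²)) = 100·exp(−π·0.8345/√0.3036) = 0.859%.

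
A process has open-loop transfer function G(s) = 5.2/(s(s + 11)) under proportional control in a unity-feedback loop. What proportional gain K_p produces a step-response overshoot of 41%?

From %OS = 100·exp(−πζ/√(1−ζ²)) = 41%, ζ = −ln(0.41)/√(π²+ln²(0.41)) = 0.273.
Characteristic equation s² + 11s + 5.2K_p = 0 gives ζ = 11/(2√(5.2K_p)).
Setting ζ = 0.273: √(5.2K_p) = 11/(2·0.273) = 20.14, so K_p = 405.8/5.2 = 78.

K_p = 78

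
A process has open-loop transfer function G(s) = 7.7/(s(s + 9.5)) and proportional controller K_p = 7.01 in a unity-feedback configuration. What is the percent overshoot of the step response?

6.98%

From 1 + K_pG(s) = 0: s² + 9.5s + 53.98 = 0 ⇒ ω_n = 7.347, ζ = 0.6465.
%OS = 100·exp(−πζ/√(1−ζ²)) = 100·exp(−π·0.6465/√0.582) = 6.98%.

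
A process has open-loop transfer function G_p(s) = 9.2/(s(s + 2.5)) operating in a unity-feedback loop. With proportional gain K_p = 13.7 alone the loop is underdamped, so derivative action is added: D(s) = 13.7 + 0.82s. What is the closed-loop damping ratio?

Forward path: (13.7 + 0.82s)·9.2/(s(s+2.5)). The closed-loop characteristic equation is s² + (2.5 + 9.2·0.82)s + 9.2·13.7 = 0.
That is s² + 10.04s + 126 = 0, so ω_n = 11.23 rad/s and ζ = 10.04/(2·11.23) = 0.4473.

ζ = 0.447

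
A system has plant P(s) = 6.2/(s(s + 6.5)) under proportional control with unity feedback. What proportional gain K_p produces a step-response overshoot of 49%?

From %OS = 100·exp(−πζ/√(1−ζ²)) = 49%, ζ = −ln(0.49)/√(π²+ln²(0.49)) = 0.2214.
Characteristic equation s² + 6.5s + 6.2K_p = 0 gives ζ = 6.5/(2√(6.2K_p)).
Setting ζ = 0.2214: √(6.2K_p) = 6.5/(2·0.2214) = 14.68, so K_p = 215.4/6.2 = 34.7.

K_p = 34.7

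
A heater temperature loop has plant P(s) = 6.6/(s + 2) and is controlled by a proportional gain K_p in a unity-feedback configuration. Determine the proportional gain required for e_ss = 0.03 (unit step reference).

Steady-state error for a unit step on this type-0 loop is 1/(1 + K_p·P(0)).
P(0) = 3.3. Require 1/(1 + K_p·3.3) = 0.03, so 1 + 3.3·K_p = 33.33.
K_p = (33.33 − 1)/3.3 = 9.8.

K_p = 9.8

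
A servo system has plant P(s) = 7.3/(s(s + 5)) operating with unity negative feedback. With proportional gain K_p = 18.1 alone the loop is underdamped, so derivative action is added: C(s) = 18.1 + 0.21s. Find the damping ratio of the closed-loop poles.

ζ = 0.284

Forward path: (18.1 + 0.21s)·7.3/(s(s+5)). The closed-loop characteristic equation is s² + (5 + 7.3·0.21)s + 7.3·18.1 = 0.
That is s² + 6.533s + 132.1 = 0, so ω_n = 11.49 rad/s and ζ = 6.533/(2·11.49) = 0.2842.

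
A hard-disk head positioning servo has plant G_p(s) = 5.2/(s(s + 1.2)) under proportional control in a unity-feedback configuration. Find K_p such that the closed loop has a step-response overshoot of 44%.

K_p = 1.08

From %OS = 100·exp(−πζ/√(1−ζ²)) = 44%, ζ = −ln(0.44)/√(π²+ln²(0.44)) = 0.2528.
Characteristic equation s² + 1.2s + 5.2K_p = 0 gives ζ = 1.2/(2√(5.2K_p)).
Setting ζ = 0.2528: √(5.2K_p) = 1.2/(2·0.2528) = 2.373, so K_p = 5.632/5.2 = 1.08.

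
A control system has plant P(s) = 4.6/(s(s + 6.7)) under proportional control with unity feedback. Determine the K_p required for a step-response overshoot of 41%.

From %OS = 100·exp(−πζ/√(1−ζ²)) = 41%, ζ = −ln(0.41)/√(π²+ln²(0.41)) = 0.273.
Characteristic equation s² + 6.7s + 4.6K_p = 0 gives ζ = 6.7/(2√(4.6K_p)).
Setting ζ = 0.273: √(4.6K_p) = 6.7/(2·0.273) = 12.27, so K_p = 150.6/4.6 = 32.7.

K_p = 32.7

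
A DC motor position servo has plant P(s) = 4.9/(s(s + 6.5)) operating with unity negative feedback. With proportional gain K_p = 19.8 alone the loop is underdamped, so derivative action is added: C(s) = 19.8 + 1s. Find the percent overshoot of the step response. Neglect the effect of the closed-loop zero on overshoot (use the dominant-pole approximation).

10.8%

Forward path: (19.8 + 1s)·4.9/(s(s+6.5)). The closed-loop characteristic equation is s² + (6.5 + 4.9·1)s + 4.9·19.8 = 0.
That is s² + 11.4s + 97.02 = 0, so ω_n = 9.85 rad/s and ζ = 11.4/(2·9.85) = 0.5787.
%OS = 100·exp(−πζ/√(1−ζ²)) = 10.8%.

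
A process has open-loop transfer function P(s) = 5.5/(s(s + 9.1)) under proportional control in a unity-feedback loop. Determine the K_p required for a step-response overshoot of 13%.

From %OS = 100·exp(−πζ/√(1−ζ²)) = 13%, ζ = −ln(0.13)/√(π²+ln²(0.13)) = 0.5446.
Characteristic equation s² + 9.1s + 5.5K_p = 0 gives ζ = 9.1/(2√(5.5K_p)).
Setting ζ = 0.5446: √(5.5K_p) = 9.1/(2·0.5446) = 8.354, so K_p = 69.79/5.5 = 12.7.

K_p = 12.7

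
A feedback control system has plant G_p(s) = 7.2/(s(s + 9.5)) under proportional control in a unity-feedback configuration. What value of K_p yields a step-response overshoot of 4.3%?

From %OS = 100·exp(−πζ/√(1−ζ²)) = 4.3%, ζ = −ln(0.043)/√(π²+ln²(0.043)) = 0.7077.
Characteristic equation s² + 9.5s + 7.2K_p = 0 gives ζ = 9.5/(2√(7.2K_p)).
Setting ζ = 0.7077: √(7.2K_p) = 9.5/(2·0.7077) = 6.712, so K_p = 45.05/7.2 = 6.26.

K_p = 6.26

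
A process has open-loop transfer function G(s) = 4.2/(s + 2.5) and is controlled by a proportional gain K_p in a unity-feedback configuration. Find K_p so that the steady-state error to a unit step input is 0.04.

Steady-state error for a unit step on this type-0 loop is 1/(1 + K_p·G(0)).
G(0) = 1.68. Require 1/(1 + K_p·1.68) = 0.04, so 1 + 1.68·K_p = 25.
K_p = (25 − 1)/1.68 = 14.3.

K_p = 14.3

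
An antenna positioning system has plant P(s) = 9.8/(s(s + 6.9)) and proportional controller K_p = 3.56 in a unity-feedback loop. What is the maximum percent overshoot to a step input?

10.4%

From 1 + K_pP(s) = 0: s² + 6.9s + 34.89 = 0 ⇒ ω_n = 5.907, ζ = 0.5841.
%OS = 100·exp(−πζ/√(1−ζ²)) = 100·exp(−π·0.5841/√0.6588) = 10.4%.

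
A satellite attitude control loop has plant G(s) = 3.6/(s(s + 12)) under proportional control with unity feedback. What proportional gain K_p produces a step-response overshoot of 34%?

From %OS = 100·exp(−πζ/√(1−ζ²)) = 34%, ζ = −ln(0.34)/√(π²+ln²(0.34)) = 0.3248.
Characteristic equation s² + 12s + 3.6K_p = 0 gives ζ = 12/(2√(3.6K_p)).
Setting ζ = 0.3248: √(3.6K_p) = 12/(2·0.3248) = 18.47, so K_p = 341.3/3.6 = 94.8.

K_p = 94.8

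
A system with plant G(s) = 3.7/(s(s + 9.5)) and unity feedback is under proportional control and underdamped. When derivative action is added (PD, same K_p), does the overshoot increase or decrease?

With PD the characteristic equation becomes s² + (a + K·K_d)s + K·K_p = 0; the damping term grows, ζ rises, overshoot falls.

decrease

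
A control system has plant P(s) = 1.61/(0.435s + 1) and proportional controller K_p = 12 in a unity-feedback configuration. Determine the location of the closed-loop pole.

Closed loop: T(s) = K_p·P/(1+K_p·P) = 19.32/(0.435s + 1 + 19.32), with pole at s = −(1 + 19.32)/0.435 = −46.71.

s = -46.71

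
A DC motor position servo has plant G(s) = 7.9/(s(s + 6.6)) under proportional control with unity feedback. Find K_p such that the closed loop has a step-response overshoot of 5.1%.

K_p = 2.91

From %OS = 100·exp(−πζ/√(1−ζ²)) = 5.1%, ζ = −ln(0.051)/√(π²+ln²(0.051)) = 0.6877.
Characteristic equation s² + 6.6s + 7.9K_p = 0 gives ζ = 6.6/(2√(7.9K_p)).
Setting ζ = 0.6877: √(7.9K_p) = 6.6/(2·0.6877) = 4.799, so K_p = 23.03/7.9 = 2.91.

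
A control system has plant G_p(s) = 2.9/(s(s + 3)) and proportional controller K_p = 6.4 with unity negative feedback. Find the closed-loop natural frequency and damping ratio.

With unity feedback the closed-loop characteristic equation is s² + 3s + 6.4·2.9 = s² + 3s + 18.56 = 0.
Matching s² + 2ζω_n s + ω_n²: ω_n = √18.56 = 4.308 rad/s and 2ζω_n = 3, so ζ = 3/(2·4.308) = 0.348.

ω_n = 4.31 rad/s, ζ = 0.348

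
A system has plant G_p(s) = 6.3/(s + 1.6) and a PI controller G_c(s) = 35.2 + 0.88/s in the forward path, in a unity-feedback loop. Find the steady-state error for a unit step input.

0

The open loop G_c(s)G_p(s) has a pole at the origin (type 1), so the static position error constant is infinite and e_ss = 1/(1+∞) = 0.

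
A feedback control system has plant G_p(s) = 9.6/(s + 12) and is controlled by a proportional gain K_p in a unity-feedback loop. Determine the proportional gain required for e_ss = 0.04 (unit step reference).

K_p = 30

For a type-0 loop with proportional control, e_ss = 1/(1 + K_p·G_p(0)).
G_p(0) = 0.8. Require 1/(1 + K_p·0.8) = 0.04, so 1 + 0.8·K_p = 25.
K_p = (25 − 1)/0.8 = 30.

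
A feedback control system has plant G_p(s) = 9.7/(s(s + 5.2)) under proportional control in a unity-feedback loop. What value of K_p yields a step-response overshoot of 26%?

From %OS = 100·exp(−πζ/√(1−ζ²)) = 26%, ζ = −ln(0.26)/√(π²+ln²(0.26)) = 0.3941.
Characteristic equation s² + 5.2s + 9.7K_p = 0 gives ζ = 5.2/(2√(9.7K_p)).
Setting ζ = 0.3941: √(9.7K_p) = 5.2/(2·0.3941) = 6.598, so K_p = 43.53/9.7 = 4.49.

K_p = 4.49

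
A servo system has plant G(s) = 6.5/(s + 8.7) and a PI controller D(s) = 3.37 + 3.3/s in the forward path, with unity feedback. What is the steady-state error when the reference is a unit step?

0

The open loop D(s)G(s) has a pole at the origin (type 1), so the static position error constant is infinite and e_ss = 1/(1+∞) = 0.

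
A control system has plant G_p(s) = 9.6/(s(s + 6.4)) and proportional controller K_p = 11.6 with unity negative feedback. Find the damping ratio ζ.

With unity feedback the closed-loop characteristic equation is s² + 6.4s + 11.6·9.6 = s² + 6.4s + 111.4 = 0.
Matching s² + 2ζω_n s + ω_n²: ω_n = √111.4 = 10.55 rad/s and 2ζω_n = 6.4, so ζ = 6.4/(2·10.55) = 0.303.

ζ = 0.303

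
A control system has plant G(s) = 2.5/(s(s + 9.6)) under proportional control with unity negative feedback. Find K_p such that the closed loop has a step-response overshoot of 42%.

From %OS = 100·exp(−πζ/√(1−ζ²)) = 42%, ζ = −ln(0.42)/√(π²+ln²(0.42)) = 0.2662.
Characteristic equation s² + 9.6s + 2.5K_p = 0 gives ζ = 9.6/(2√(2.5K_p)).
Setting ζ = 0.2662: √(2.5K_p) = 9.6/(2·0.2662) = 18.03, so K_p = 325.2/2.5 = 130.

K_p = 130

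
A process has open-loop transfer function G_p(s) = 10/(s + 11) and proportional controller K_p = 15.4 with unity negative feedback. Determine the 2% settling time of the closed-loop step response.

T_s ≈ 0.0242 s

Closed-loop transfer function: T(s) = K_p·G_p(s)/(1 + K_p·G_p(s)) = 154/(s + 11 + 154) = 154/(s + 165).
Time constant τ = 1/165 = 0.006061 s, so the 2% settling time is about 4τ = 0.0242 s.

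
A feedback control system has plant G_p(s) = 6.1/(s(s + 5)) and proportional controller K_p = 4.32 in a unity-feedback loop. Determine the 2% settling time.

The closed-loop denominator s² + 5s + 26.35 gives ω_n = √26.35 = 5.133 and ζ = 5/(2ω_n) = 0.487.
2% settling time T_s ≈ 4/(ζω_n) = 4/2.5 = 1.6 s.

T_s ≈ 1.6 s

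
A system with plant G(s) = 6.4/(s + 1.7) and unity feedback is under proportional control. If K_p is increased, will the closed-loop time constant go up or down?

Closed-loop pole is at s = −(1.7+K_p·6.4); larger K_p moves it further left, so τ = 1/(1.7+K_p·6.4) decreases.

decrease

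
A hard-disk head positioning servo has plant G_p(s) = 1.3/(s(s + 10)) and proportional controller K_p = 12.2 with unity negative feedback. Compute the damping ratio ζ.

ζ = 1.26

With unity feedback the closed-loop characteristic equation is s² + 10s + 12.2·1.3 = s² + 10s + 15.86 = 0.
So ω_n² = 15.86 ⇒ ω_n = 3.982 rad/s, and ζ = 10/(2ω_n) = 1.26.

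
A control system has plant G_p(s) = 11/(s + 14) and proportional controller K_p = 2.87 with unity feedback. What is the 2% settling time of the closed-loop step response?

Closed-loop transfer function: T(s) = K_p·G_p(s)/(1 + K_p·G_p(s)) = 31.57/(s + 14 + 31.57) = 31.57/(s + 45.57).
Time constant τ = 1/45.57 = 0.02194 s, so the 2% settling time is about 4τ = 0.0878 s.

T_s ≈ 0.0878 s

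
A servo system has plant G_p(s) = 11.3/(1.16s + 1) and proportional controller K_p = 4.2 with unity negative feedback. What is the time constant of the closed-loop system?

Closed loop: T(s) = K_p·G_p/(1+K_p·G_p) = 47.46/(1.16s + 1 + 47.46), with pole at s = −(1 + 47.46)/1.16 = −41.78.
Closed-loop time constant τ = 1/41.78 = 0.0239 s.

τ = 0.0239 s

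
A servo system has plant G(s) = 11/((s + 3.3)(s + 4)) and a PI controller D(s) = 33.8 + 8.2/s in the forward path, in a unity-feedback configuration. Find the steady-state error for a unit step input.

0

The open loop D(s)G(s) has a pole at the origin (type 1), so the static position error constant is infinite and e_ss = 1/(1+∞) = 0.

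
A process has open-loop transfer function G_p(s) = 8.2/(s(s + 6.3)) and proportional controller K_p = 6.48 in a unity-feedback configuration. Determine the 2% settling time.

T_s ≈ 1.27 s

Closed-loop characteristic equation: s² + 6.3s + 53.14 = 0, so ω_n = 7.289 rad/s and ζ = 6.3/(2·7.289) = 0.4321.
2% settling time T_s ≈ 4/(ζω_n) = 4/3.15 = 1.27 s.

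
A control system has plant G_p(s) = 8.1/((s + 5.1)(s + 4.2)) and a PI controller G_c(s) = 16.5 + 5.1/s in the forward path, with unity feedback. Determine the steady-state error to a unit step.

0

The open loop G_c(s)G_p(s) has a pole at the origin (type 1), so the static position error constant is infinite and e_ss = 1/(1+∞) = 0.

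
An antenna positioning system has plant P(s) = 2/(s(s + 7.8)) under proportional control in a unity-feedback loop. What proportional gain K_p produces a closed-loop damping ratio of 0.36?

K_p = 58.7

Closed-loop characteristic equation: s² + 7.8s + K_p·2 = 0.
So ω_n = √(2K_p) and 2ζω_n = 7.8, giving ζ = 7.8/(2√(2K_p)).
Setting ζ = 0.36: √(2K_p) = 7.8/(2·0.36) = 10.83, so K_p = 117.4/2 = 58.7.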